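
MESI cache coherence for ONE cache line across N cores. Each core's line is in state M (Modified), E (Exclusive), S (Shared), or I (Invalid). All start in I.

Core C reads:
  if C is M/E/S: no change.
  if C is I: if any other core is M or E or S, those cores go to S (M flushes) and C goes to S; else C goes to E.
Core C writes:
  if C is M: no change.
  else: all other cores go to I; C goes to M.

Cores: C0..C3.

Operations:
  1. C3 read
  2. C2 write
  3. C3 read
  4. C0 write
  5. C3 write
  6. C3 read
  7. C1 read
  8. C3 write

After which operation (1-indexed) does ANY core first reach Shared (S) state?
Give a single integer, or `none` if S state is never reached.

Answer: 3

Derivation:
Op 1: C3 read [C3 read from I: no other sharers -> C3=E (exclusive)] -> [I,I,I,E]
Op 2: C2 write [C2 write: invalidate ['C3=E'] -> C2=M] -> [I,I,M,I]
Op 3: C3 read [C3 read from I: others=['C2=M'] -> C3=S, others downsized to S] -> [I,I,S,S]
  -> First S state at op 3; remaining ops need not be traced.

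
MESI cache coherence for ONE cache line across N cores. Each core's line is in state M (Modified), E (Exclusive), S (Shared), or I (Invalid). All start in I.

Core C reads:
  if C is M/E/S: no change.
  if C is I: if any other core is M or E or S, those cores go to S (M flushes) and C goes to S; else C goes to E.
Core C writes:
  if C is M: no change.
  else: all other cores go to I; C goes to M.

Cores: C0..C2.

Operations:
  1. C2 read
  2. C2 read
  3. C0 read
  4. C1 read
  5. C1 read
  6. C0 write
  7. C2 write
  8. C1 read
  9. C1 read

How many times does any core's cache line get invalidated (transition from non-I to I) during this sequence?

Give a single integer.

Op 1: C2 read [C2 read from I: no other sharers -> C2=E (exclusive)] -> [I,I,E] (invalidations this op: 0; running total: 0)
Op 2: C2 read [C2 read: already in E, no change] -> [I,I,E] (invalidations this op: 0; running total: 0)
Op 3: C0 read [C0 read from I: others=['C2=E'] -> C0=S, others downsized to S] -> [S,I,S] (invalidations this op: 0; running total: 0)
Op 4: C1 read [C1 read from I: others=['C0=S', 'C2=S'] -> C1=S, others downsized to S] -> [S,S,S] (invalidations this op: 0; running total: 0)
Op 5: C1 read [C1 read: already in S, no change] -> [S,S,S] (invalidations this op: 0; running total: 0)
Op 6: C0 write [C0 write: invalidate ['C1=S', 'C2=S'] -> C0=M] -> [M,I,I] (invalidations this op: 2; running total: 2)
Op 7: C2 write [C2 write: invalidate ['C0=M'] -> C2=M] -> [I,I,M] (invalidations this op: 1; running total: 3)
Op 8: C1 read [C1 read from I: others=['C2=M'] -> C1=S, others downsized to S] -> [I,S,S] (invalidations this op: 0; running total: 3)
Op 9: C1 read [C1 read: already in S, no change] -> [I,S,S] (invalidations this op: 0; running total: 3)

Answer: 3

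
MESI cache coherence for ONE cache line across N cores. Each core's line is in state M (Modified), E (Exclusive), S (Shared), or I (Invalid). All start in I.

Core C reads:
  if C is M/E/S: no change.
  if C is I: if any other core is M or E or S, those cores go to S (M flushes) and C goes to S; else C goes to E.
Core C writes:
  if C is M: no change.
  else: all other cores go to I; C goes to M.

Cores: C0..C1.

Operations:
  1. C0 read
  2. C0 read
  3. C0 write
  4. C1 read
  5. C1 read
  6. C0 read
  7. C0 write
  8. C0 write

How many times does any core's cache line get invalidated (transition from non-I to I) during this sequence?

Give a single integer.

Op 1: C0 read [C0 read from I: no other sharers -> C0=E (exclusive)] -> [E,I] (invalidations this op: 0; running total: 0)
Op 2: C0 read [C0 read: already in E, no change] -> [E,I] (invalidations this op: 0; running total: 0)
Op 3: C0 write [C0 write: invalidate none -> C0=M] -> [M,I] (invalidations this op: 0; running total: 0)
Op 4: C1 read [C1 read from I: others=['C0=M'] -> C1=S, others downsized to S] -> [S,S] (invalidations this op: 0; running total: 0)
Op 5: C1 read [C1 read: already in S, no change] -> [S,S] (invalidations this op: 0; running total: 0)
Op 6: C0 read [C0 read: already in S, no change] -> [S,S] (invalidations this op: 0; running total: 0)
Op 7: C0 write [C0 write: invalidate ['C1=S'] -> C0=M] -> [M,I] (invalidations this op: 1; running total: 1)
Op 8: C0 write [C0 write: already M (modified), no change] -> [M,I] (invalidations this op: 0; running total: 1)

Answer: 1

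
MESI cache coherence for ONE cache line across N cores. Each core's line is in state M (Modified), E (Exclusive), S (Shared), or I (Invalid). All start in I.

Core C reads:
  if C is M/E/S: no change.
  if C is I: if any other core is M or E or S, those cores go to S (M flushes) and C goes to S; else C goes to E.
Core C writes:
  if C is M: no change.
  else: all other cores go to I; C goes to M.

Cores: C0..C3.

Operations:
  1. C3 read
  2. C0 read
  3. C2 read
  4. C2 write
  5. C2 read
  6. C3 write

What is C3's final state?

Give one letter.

Answer: M

Derivation:
Op 1: C3 read [C3 read from I: no other sharers -> C3=E (exclusive)] -> [I,I,I,E]
Op 2: C0 read [C0 read from I: others=['C3=E'] -> C0=S, others downsized to S] -> [S,I,I,S]
Op 3: C2 read [C2 read from I: others=['C0=S', 'C3=S'] -> C2=S, others downsized to S] -> [S,I,S,S]
Op 4: C2 write [C2 write: invalidate ['C0=S', 'C3=S'] -> C2=M] -> [I,I,M,I]
Op 5: C2 read [C2 read: already in M, no change] -> [I,I,M,I]
Op 6: C3 write [C3 write: invalidate ['C2=M'] -> C3=M] -> [I,I,I,M]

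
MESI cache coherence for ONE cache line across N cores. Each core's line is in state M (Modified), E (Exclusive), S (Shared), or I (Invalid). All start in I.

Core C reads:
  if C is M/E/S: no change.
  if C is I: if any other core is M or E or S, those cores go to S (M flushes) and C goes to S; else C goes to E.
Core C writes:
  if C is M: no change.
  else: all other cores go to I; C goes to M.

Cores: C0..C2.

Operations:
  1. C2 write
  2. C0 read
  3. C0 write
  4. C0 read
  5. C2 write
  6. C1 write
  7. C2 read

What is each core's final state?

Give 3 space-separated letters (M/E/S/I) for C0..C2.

Op 1: C2 write [C2 write: invalidate none -> C2=M] -> [I,I,M]
Op 2: C0 read [C0 read from I: others=['C2=M'] -> C0=S, others downsized to S] -> [S,I,S]
Op 3: C0 write [C0 write: invalidate ['C2=S'] -> C0=M] -> [M,I,I]
Op 4: C0 read [C0 read: already in M, no change] -> [M,I,I]
Op 5: C2 write [C2 write: invalidate ['C0=M'] -> C2=M] -> [I,I,M]
Op 6: C1 write [C1 write: invalidate ['C2=M'] -> C1=M] -> [I,M,I]
Op 7: C2 read [C2 read from I: others=['C1=M'] -> C2=S, others downsized to S] -> [I,S,S]

Answer: I S S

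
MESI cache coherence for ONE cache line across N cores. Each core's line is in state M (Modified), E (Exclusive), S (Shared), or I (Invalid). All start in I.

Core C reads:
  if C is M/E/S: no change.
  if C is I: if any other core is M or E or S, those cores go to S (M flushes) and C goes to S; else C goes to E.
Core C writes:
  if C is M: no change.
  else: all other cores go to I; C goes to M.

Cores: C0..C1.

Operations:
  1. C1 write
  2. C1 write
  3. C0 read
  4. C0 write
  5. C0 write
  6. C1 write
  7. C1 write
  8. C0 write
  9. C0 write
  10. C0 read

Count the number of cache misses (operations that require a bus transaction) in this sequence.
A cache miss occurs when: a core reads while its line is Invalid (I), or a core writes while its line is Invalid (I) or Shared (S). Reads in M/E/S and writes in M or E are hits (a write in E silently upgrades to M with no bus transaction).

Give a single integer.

Answer: 5

Derivation:
Op 1: C1 write [C1 write: invalidate none -> C1=M] -> [I,M] [MISS #1: write from I]
Op 2: C1 write [C1 write: already M (modified), no change] -> [I,M] [hit: write from M]
Op 3: C0 read [C0 read from I: others=['C1=M'] -> C0=S, others downsized to S] -> [S,S] [MISS #2: read from I]
Op 4: C0 write [C0 write: invalidate ['C1=S'] -> C0=M] -> [M,I] [MISS #3: write from S]
Op 5: C0 write [C0 write: already M (modified), no change] -> [M,I] [hit: write from M]
Op 6: C1 write [C1 write: invalidate ['C0=M'] -> C1=M] -> [I,M] [MISS #4: write from I]
Op 7: C1 write [C1 write: already M (modified), no change] -> [I,M] [hit: write from M]
Op 8: C0 write [C0 write: invalidate ['C1=M'] -> C0=M] -> [M,I] [MISS #5: write from I]
Op 9: C0 write [C0 write: already M (modified), no change] -> [M,I] [hit: write from M]
Op 10: C0 read [C0 read: already in M, no change] -> [M,I] [hit: read from M]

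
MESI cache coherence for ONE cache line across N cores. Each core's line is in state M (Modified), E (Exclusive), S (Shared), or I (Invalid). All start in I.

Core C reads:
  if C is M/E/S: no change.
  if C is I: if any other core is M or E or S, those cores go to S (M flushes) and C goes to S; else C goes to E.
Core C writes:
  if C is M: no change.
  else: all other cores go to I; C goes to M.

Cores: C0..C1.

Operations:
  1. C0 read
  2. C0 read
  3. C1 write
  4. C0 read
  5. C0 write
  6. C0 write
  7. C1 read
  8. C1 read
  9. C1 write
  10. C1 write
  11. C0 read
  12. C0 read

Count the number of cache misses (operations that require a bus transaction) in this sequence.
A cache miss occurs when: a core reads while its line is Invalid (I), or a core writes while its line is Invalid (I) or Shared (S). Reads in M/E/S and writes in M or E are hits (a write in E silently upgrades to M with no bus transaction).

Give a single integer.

Answer: 7

Derivation:
Op 1: C0 read [C0 read from I: no other sharers -> C0=E (exclusive)] -> [E,I] [MISS #1: read from I]
Op 2: C0 read [C0 read: already in E, no change] -> [E,I] [hit: read from E]
Op 3: C1 write [C1 write: invalidate ['C0=E'] -> C1=M] -> [I,M] [MISS #2: write from I]
Op 4: C0 read [C0 read from I: others=['C1=M'] -> C0=S, others downsized to S] -> [S,S] [MISS #3: read from I]
Op 5: C0 write [C0 write: invalidate ['C1=S'] -> C0=M] -> [M,I] [MISS #4: write from S]
Op 6: C0 write [C0 write: already M (modified), no change] -> [M,I] [hit: write from M]
Op 7: C1 read [C1 read from I: others=['C0=M'] -> C1=S, others downsized to S] -> [S,S] [MISS #5: read from I]
Op 8: C1 read [C1 read: already in S, no change] -> [S,S] [hit: read from S]
Op 9: C1 write [C1 write: invalidate ['C0=S'] -> C1=M] -> [I,M] [MISS #6: write from S]
Op 10: C1 write [C1 write: already M (modified), no change] -> [I,M] [hit: write from M]
Op 11: C0 read [C0 read from I: others=['C1=M'] -> C0=S, others downsized to S] -> [S,S] [MISS #7: read from I]
Op 12: C0 read [C0 read: already in S, no change] -> [S,S] [hit: read from S]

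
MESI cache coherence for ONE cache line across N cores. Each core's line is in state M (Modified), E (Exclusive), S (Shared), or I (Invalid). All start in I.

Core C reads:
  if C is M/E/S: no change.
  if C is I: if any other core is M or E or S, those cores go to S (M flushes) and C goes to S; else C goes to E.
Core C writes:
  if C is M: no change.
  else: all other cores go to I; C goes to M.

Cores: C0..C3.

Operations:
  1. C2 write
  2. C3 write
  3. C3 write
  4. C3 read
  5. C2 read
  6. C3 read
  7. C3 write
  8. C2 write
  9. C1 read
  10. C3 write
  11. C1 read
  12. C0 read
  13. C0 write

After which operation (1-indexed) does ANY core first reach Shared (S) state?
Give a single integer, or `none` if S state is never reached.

Op 1: C2 write [C2 write: invalidate none -> C2=M] -> [I,I,M,I]
Op 2: C3 write [C3 write: invalidate ['C2=M'] -> C3=M] -> [I,I,I,M]
Op 3: C3 write [C3 write: already M (modified), no change] -> [I,I,I,M]
Op 4: C3 read [C3 read: already in M, no change] -> [I,I,I,M]
Op 5: C2 read [C2 read from I: others=['C3=M'] -> C2=S, others downsized to S] -> [I,I,S,S]
  -> First S state at op 5; remaining ops need not be traced.

Answer: 5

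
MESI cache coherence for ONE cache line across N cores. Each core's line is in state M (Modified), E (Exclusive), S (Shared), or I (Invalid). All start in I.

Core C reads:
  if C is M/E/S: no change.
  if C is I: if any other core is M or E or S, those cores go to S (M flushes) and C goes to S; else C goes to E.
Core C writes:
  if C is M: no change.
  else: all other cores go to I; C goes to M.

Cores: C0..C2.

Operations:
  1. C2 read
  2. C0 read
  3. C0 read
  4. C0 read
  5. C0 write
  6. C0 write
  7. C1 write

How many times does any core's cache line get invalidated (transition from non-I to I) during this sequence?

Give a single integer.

Answer: 2

Derivation:
Op 1: C2 read [C2 read from I: no other sharers -> C2=E (exclusive)] -> [I,I,E] (invalidations this op: 0; running total: 0)
Op 2: C0 read [C0 read from I: others=['C2=E'] -> C0=S, others downsized to S] -> [S,I,S] (invalidations this op: 0; running total: 0)
Op 3: C0 read [C0 read: already in S, no change] -> [S,I,S] (invalidations this op: 0; running total: 0)
Op 4: C0 read [C0 read: already in S, no change] -> [S,I,S] (invalidations this op: 0; running total: 0)
Op 5: C0 write [C0 write: invalidate ['C2=S'] -> C0=M] -> [M,I,I] (invalidations this op: 1; running total: 1)
Op 6: C0 write [C0 write: already M (modified), no change] -> [M,I,I] (invalidations this op: 0; running total: 1)
Op 7: C1 write [C1 write: invalidate ['C0=M'] -> C1=M] -> [I,M,I] (invalidations this op: 1; running total: 2)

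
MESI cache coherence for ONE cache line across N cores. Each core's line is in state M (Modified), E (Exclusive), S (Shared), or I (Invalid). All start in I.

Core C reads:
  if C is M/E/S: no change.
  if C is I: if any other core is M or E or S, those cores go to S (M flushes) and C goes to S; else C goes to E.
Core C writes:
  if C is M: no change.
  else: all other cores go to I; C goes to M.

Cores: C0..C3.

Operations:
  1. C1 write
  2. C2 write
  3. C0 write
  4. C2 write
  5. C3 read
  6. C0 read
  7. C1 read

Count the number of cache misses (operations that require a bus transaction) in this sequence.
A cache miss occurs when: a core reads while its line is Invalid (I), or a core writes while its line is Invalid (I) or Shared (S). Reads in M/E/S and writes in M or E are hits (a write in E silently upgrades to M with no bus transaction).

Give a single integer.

Answer: 7

Derivation:
Op 1: C1 write [C1 write: invalidate none -> C1=M] -> [I,M,I,I] [MISS #1: write from I]
Op 2: C2 write [C2 write: invalidate ['C1=M'] -> C2=M] -> [I,I,M,I] [MISS #2: write from I]
Op 3: C0 write [C0 write: invalidate ['C2=M'] -> C0=M] -> [M,I,I,I] [MISS #3: write from I]
Op 4: C2 write [C2 write: invalidate ['C0=M'] -> C2=M] -> [I,I,M,I] [MISS #4: write from I]
Op 5: C3 read [C3 read from I: others=['C2=M'] -> C3=S, others downsized to S] -> [I,I,S,S] [MISS #5: read from I]
Op 6: C0 read [C0 read from I: others=['C2=S', 'C3=S'] -> C0=S, others downsized to S] -> [S,I,S,S] [MISS #6: read from I]
Op 7: C1 read [C1 read from I: others=['C0=S', 'C2=S', 'C3=S'] -> C1=S, others downsized to S] -> [S,S,S,S] [MISS #7: read from I]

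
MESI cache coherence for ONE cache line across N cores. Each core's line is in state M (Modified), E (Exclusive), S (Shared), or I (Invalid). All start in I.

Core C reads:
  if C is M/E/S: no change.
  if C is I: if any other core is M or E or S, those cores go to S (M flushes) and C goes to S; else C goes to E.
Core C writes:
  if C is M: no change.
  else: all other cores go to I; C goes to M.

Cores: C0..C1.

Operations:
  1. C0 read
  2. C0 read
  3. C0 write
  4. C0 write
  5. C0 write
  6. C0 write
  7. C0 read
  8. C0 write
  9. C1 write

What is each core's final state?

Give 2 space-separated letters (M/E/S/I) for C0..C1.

Op 1: C0 read [C0 read from I: no other sharers -> C0=E (exclusive)] -> [E,I]
Op 2: C0 read [C0 read: already in E, no change] -> [E,I]
Op 3: C0 write [C0 write: invalidate none -> C0=M] -> [M,I]
Op 4: C0 write [C0 write: already M (modified), no change] -> [M,I]
Op 5: C0 write [C0 write: already M (modified), no change] -> [M,I]
Op 6: C0 write [C0 write: already M (modified), no change] -> [M,I]
Op 7: C0 read [C0 read: already in M, no change] -> [M,I]
Op 8: C0 write [C0 write: already M (modified), no change] -> [M,I]
Op 9: C1 write [C1 write: invalidate ['C0=M'] -> C1=M] -> [I,M]

Answer: I M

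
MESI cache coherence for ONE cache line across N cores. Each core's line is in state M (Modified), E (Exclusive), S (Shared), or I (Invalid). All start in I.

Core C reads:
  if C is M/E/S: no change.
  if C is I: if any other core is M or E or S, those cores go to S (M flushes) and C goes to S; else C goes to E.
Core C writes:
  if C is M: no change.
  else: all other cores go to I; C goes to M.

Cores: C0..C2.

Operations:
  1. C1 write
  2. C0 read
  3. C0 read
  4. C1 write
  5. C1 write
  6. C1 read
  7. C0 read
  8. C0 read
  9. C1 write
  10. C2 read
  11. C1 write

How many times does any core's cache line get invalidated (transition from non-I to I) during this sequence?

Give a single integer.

Answer: 3

Derivation:
Op 1: C1 write [C1 write: invalidate none -> C1=M] -> [I,M,I] (invalidations this op: 0; running total: 0)
Op 2: C0 read [C0 read from I: others=['C1=M'] -> C0=S, others downsized to S] -> [S,S,I] (invalidations this op: 0; running total: 0)
Op 3: C0 read [C0 read: already in S, no change] -> [S,S,I] (invalidations this op: 0; running total: 0)
Op 4: C1 write [C1 write: invalidate ['C0=S'] -> C1=M] -> [I,M,I] (invalidations this op: 1; running total: 1)
Op 5: C1 write [C1 write: already M (modified), no change] -> [I,M,I] (invalidations this op: 0; running total: 1)
Op 6: C1 read [C1 read: already in M, no change] -> [I,M,I] (invalidations this op: 0; running total: 1)
Op 7: C0 read [C0 read from I: others=['C1=M'] -> C0=S, others downsized to S] -> [S,S,I] (invalidations this op: 0; running total: 1)
Op 8: C0 read [C0 read: already in S, no change] -> [S,S,I] (invalidations this op: 0; running total: 1)
Op 9: C1 write [C1 write: invalidate ['C0=S'] -> C1=M] -> [I,M,I] (invalidations this op: 1; running total: 2)
Op 10: C2 read [C2 read from I: others=['C1=M'] -> C2=S, others downsized to S] -> [I,S,S] (invalidations this op: 0; running total: 2)
Op 11: C1 write [C1 write: invalidate ['C2=S'] -> C1=M] -> [I,M,I] (invalidations this op: 1; running total: 3)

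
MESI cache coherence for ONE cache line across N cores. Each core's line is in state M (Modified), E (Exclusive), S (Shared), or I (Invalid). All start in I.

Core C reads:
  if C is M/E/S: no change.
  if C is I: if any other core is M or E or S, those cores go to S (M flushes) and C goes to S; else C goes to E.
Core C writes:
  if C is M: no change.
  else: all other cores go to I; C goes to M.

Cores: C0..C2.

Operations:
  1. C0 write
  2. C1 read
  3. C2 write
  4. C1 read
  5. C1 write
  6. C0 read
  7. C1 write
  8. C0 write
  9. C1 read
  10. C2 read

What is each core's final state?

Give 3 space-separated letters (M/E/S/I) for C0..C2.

Answer: S S S

Derivation:
Op 1: C0 write [C0 write: invalidate none -> C0=M] -> [M,I,I]
Op 2: C1 read [C1 read from I: others=['C0=M'] -> C1=S, others downsized to S] -> [S,S,I]
Op 3: C2 write [C2 write: invalidate ['C0=S', 'C1=S'] -> C2=M] -> [I,I,M]
Op 4: C1 read [C1 read from I: others=['C2=M'] -> C1=S, others downsized to S] -> [I,S,S]
Op 5: C1 write [C1 write: invalidate ['C2=S'] -> C1=M] -> [I,M,I]
Op 6: C0 read [C0 read from I: others=['C1=M'] -> C0=S, others downsized to S] -> [S,S,I]
Op 7: C1 write [C1 write: invalidate ['C0=S'] -> C1=M] -> [I,M,I]
Op 8: C0 write [C0 write: invalidate ['C1=M'] -> C0=M] -> [M,I,I]
Op 9: C1 read [C1 read from I: others=['C0=M'] -> C1=S, others downsized to S] -> [S,S,I]
Op 10: C2 read [C2 read from I: others=['C0=S', 'C1=S'] -> C2=S, others downsized to S] -> [S,S,S]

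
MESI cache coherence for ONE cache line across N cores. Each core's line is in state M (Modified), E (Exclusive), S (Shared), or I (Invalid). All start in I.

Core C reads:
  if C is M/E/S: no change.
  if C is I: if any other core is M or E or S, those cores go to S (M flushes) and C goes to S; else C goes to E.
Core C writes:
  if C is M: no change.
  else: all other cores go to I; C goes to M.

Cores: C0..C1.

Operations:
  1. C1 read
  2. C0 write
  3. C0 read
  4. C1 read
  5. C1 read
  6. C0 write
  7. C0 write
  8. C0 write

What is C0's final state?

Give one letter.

Op 1: C1 read [C1 read from I: no other sharers -> C1=E (exclusive)] -> [I,E]
Op 2: C0 write [C0 write: invalidate ['C1=E'] -> C0=M] -> [M,I]
Op 3: C0 read [C0 read: already in M, no change] -> [M,I]
Op 4: C1 read [C1 read from I: others=['C0=M'] -> C1=S, others downsized to S] -> [S,S]
Op 5: C1 read [C1 read: already in S, no change] -> [S,S]
Op 6: C0 write [C0 write: invalidate ['C1=S'] -> C0=M] -> [M,I]
Op 7: C0 write [C0 write: already M (modified), no change] -> [M,I]
Op 8: C0 write [C0 write: already M (modified), no change] -> [M,I]

Answer: M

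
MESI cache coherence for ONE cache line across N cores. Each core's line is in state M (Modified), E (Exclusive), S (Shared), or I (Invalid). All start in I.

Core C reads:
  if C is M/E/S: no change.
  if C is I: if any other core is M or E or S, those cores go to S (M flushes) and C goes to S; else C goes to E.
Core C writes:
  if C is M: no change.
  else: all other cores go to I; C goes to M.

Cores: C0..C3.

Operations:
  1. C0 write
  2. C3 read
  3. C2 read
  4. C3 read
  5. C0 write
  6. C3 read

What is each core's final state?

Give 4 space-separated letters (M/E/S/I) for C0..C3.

Op 1: C0 write [C0 write: invalidate none -> C0=M] -> [M,I,I,I]
Op 2: C3 read [C3 read from I: others=['C0=M'] -> C3=S, others downsized to S] -> [S,I,I,S]
Op 3: C2 read [C2 read from I: others=['C0=S', 'C3=S'] -> C2=S, others downsized to S] -> [S,I,S,S]
Op 4: C3 read [C3 read: already in S, no change] -> [S,I,S,S]
Op 5: C0 write [C0 write: invalidate ['C2=S', 'C3=S'] -> C0=M] -> [M,I,I,I]
Op 6: C3 read [C3 read from I: others=['C0=M'] -> C3=S, others downsized to S] -> [S,I,I,S]

Answer: S I I S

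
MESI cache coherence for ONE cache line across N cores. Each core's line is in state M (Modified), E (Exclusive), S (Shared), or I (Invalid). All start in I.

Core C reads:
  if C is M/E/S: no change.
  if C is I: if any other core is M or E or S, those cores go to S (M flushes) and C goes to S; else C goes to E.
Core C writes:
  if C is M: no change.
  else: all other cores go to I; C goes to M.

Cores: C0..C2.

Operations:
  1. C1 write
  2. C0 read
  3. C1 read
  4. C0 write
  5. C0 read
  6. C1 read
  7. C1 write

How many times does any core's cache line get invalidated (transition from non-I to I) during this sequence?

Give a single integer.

Op 1: C1 write [C1 write: invalidate none -> C1=M] -> [I,M,I] (invalidations this op: 0; running total: 0)
Op 2: C0 read [C0 read from I: others=['C1=M'] -> C0=S, others downsized to S] -> [S,S,I] (invalidations this op: 0; running total: 0)
Op 3: C1 read [C1 read: already in S, no change] -> [S,S,I] (invalidations this op: 0; running total: 0)
Op 4: C0 write [C0 write: invalidate ['C1=S'] -> C0=M] -> [M,I,I] (invalidations this op: 1; running total: 1)
Op 5: C0 read [C0 read: already in M, no change] -> [M,I,I] (invalidations this op: 0; running total: 1)
Op 6: C1 read [C1 read from I: others=['C0=M'] -> C1=S, others downsized to S] -> [S,S,I] (invalidations this op: 0; running total: 1)
Op 7: C1 write [C1 write: invalidate ['C0=S'] -> C1=M] -> [I,M,I] (invalidations this op: 1; running total: 2)

Answer: 2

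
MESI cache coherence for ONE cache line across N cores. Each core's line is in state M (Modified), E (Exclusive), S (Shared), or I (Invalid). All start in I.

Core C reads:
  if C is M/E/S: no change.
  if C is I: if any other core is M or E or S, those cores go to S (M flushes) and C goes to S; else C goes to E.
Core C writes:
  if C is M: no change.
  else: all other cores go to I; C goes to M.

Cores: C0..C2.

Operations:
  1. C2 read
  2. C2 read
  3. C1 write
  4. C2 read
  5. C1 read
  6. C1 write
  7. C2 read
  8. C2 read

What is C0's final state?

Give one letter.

Op 1: C2 read [C2 read from I: no other sharers -> C2=E (exclusive)] -> [I,I,E]
Op 2: C2 read [C2 read: already in E, no change] -> [I,I,E]
Op 3: C1 write [C1 write: invalidate ['C2=E'] -> C1=M] -> [I,M,I]
Op 4: C2 read [C2 read from I: others=['C1=M'] -> C2=S, others downsized to S] -> [I,S,S]
Op 5: C1 read [C1 read: already in S, no change] -> [I,S,S]
Op 6: C1 write [C1 write: invalidate ['C2=S'] -> C1=M] -> [I,M,I]
Op 7: C2 read [C2 read from I: others=['C1=M'] -> C2=S, others downsized to S] -> [I,S,S]
Op 8: C2 read [C2 read: already in S, no change] -> [I,S,S]

Answer: I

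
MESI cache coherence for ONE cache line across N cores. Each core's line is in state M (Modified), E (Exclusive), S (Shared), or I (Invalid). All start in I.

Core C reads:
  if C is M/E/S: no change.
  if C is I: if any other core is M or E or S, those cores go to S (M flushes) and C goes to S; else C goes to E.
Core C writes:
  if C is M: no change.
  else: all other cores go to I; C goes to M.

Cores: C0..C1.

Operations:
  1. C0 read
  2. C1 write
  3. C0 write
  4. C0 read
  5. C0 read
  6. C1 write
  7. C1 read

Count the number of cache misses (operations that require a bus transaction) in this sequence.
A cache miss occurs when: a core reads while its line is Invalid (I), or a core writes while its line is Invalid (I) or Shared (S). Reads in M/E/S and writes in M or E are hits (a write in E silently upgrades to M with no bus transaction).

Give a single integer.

Op 1: C0 read [C0 read from I: no other sharers -> C0=E (exclusive)] -> [E,I] [MISS #1: read from I]
Op 2: C1 write [C1 write: invalidate ['C0=E'] -> C1=M] -> [I,M] [MISS #2: write from I]
Op 3: C0 write [C0 write: invalidate ['C1=M'] -> C0=M] -> [M,I] [MISS #3: write from I]
Op 4: C0 read [C0 read: already in M, no change] -> [M,I] [hit: read from M]
Op 5: C0 read [C0 read: already in M, no change] -> [M,I] [hit: read from M]
Op 6: C1 write [C1 write: invalidate ['C0=M'] -> C1=M] -> [I,M] [MISS #4: write from I]
Op 7: C1 read [C1 read: already in M, no change] -> [I,M] [hit: read from M]

Answer: 4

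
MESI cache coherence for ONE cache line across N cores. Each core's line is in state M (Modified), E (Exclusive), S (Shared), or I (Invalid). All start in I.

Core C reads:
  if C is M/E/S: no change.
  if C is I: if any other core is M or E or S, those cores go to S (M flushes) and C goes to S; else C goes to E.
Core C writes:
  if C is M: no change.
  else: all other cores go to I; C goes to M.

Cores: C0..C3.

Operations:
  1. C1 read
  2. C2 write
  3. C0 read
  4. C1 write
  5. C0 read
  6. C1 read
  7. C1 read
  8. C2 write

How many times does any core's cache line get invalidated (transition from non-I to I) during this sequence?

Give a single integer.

Op 1: C1 read [C1 read from I: no other sharers -> C1=E (exclusive)] -> [I,E,I,I] (invalidations this op: 0; running total: 0)
Op 2: C2 write [C2 write: invalidate ['C1=E'] -> C2=M] -> [I,I,M,I] (invalidations this op: 1; running total: 1)
Op 3: C0 read [C0 read from I: others=['C2=M'] -> C0=S, others downsized to S] -> [S,I,S,I] (invalidations this op: 0; running total: 1)
Op 4: C1 write [C1 write: invalidate ['C0=S', 'C2=S'] -> C1=M] -> [I,M,I,I] (invalidations this op: 2; running total: 3)
Op 5: C0 read [C0 read from I: others=['C1=M'] -> C0=S, others downsized to S] -> [S,S,I,I] (invalidations this op: 0; running total: 3)
Op 6: C1 read [C1 read: already in S, no change] -> [S,S,I,I] (invalidations this op: 0; running total: 3)
Op 7: C1 read [C1 read: already in S, no change] -> [S,S,I,I] (invalidations this op: 0; running total: 3)
Op 8: C2 write [C2 write: invalidate ['C0=S', 'C1=S'] -> C2=M] -> [I,I,M,I] (invalidations this op: 2; running total: 5)

Answer: 5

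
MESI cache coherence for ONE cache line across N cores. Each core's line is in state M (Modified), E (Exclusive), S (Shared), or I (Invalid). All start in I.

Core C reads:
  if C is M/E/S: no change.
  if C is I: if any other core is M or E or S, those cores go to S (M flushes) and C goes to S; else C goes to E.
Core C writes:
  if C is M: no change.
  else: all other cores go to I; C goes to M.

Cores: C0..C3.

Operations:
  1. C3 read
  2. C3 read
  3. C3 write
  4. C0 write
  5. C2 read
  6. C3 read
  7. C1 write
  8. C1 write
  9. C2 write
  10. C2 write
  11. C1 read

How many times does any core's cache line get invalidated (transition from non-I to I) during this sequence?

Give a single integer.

Op 1: C3 read [C3 read from I: no other sharers -> C3=E (exclusive)] -> [I,I,I,E] (invalidations this op: 0; running total: 0)
Op 2: C3 read [C3 read: already in E, no change] -> [I,I,I,E] (invalidations this op: 0; running total: 0)
Op 3: C3 write [C3 write: invalidate none -> C3=M] -> [I,I,I,M] (invalidations this op: 0; running total: 0)
Op 4: C0 write [C0 write: invalidate ['C3=M'] -> C0=M] -> [M,I,I,I] (invalidations this op: 1; running total: 1)
Op 5: C2 read [C2 read from I: others=['C0=M'] -> C2=S, others downsized to S] -> [S,I,S,I] (invalidations this op: 0; running total: 1)
Op 6: C3 read [C3 read from I: others=['C0=S', 'C2=S'] -> C3=S, others downsized to S] -> [S,I,S,S] (invalidations this op: 0; running total: 1)
Op 7: C1 write [C1 write: invalidate ['C0=S', 'C2=S', 'C3=S'] -> C1=M] -> [I,M,I,I] (invalidations this op: 3; running total: 4)
Op 8: C1 write [C1 write: already M (modified), no change] -> [I,M,I,I] (invalidations this op: 0; running total: 4)
Op 9: C2 write [C2 write: invalidate ['C1=M'] -> C2=M] -> [I,I,M,I] (invalidations this op: 1; running total: 5)
Op 10: C2 write [C2 write: already M (modified), no change] -> [I,I,M,I] (invalidations this op: 0; running total: 5)
Op 11: C1 read [C1 read from I: others=['C2=M'] -> C1=S, others downsized to S] -> [I,S,S,I] (invalidations this op: 0; running total: 5)

Answer: 5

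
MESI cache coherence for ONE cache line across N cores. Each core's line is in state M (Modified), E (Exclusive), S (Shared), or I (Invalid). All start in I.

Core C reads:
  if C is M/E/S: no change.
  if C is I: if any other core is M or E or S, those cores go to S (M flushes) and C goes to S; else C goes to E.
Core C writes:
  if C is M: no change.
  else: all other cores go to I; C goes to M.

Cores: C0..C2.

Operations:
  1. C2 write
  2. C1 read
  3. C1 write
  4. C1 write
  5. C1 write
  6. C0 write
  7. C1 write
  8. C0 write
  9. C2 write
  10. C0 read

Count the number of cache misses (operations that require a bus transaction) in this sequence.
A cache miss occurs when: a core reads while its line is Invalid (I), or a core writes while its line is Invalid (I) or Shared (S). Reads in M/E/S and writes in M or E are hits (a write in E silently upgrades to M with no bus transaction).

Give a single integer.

Op 1: C2 write [C2 write: invalidate none -> C2=M] -> [I,I,M] [MISS #1: write from I]
Op 2: C1 read [C1 read from I: others=['C2=M'] -> C1=S, others downsized to S] -> [I,S,S] [MISS #2: read from I]
Op 3: C1 write [C1 write: invalidate ['C2=S'] -> C1=M] -> [I,M,I] [MISS #3: write from S]
Op 4: C1 write [C1 write: already M (modified), no change] -> [I,M,I] [hit: write from M]
Op 5: C1 write [C1 write: already M (modified), no change] -> [I,M,I] [hit: write from M]
Op 6: C0 write [C0 write: invalidate ['C1=M'] -> C0=M] -> [M,I,I] [MISS #4: write from I]
Op 7: C1 write [C1 write: invalidate ['C0=M'] -> C1=M] -> [I,M,I] [MISS #5: write from I]
Op 8: C0 write [C0 write: invalidate ['C1=M'] -> C0=M] -> [M,I,I] [MISS #6: write from I]
Op 9: C2 write [C2 write: invalidate ['C0=M'] -> C2=M] -> [I,I,M] [MISS #7: write from I]
Op 10: C0 read [C0 read from I: others=['C2=M'] -> C0=S, others downsized to S] -> [S,I,S] [MISS #8: read from I]

Answer: 8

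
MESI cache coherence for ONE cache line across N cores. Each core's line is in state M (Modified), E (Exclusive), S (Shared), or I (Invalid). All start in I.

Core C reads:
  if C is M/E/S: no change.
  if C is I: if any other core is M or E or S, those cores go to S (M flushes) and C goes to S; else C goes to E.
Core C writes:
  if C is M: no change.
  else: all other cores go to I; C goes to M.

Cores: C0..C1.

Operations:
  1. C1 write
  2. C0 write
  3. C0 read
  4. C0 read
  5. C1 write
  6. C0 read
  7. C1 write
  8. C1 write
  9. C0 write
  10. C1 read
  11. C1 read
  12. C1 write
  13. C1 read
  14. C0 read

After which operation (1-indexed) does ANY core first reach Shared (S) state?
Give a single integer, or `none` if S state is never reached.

Answer: 6

Derivation:
Op 1: C1 write [C1 write: invalidate none -> C1=M] -> [I,M]
Op 2: C0 write [C0 write: invalidate ['C1=M'] -> C0=M] -> [M,I]
Op 3: C0 read [C0 read: already in M, no change] -> [M,I]
Op 4: C0 read [C0 read: already in M, no change] -> [M,I]
Op 5: C1 write [C1 write: invalidate ['C0=M'] -> C1=M] -> [I,M]
Op 6: C0 read [C0 read from I: others=['C1=M'] -> C0=S, others downsized to S] -> [S,S]
  -> First S state at op 6; remaining ops need not be traced.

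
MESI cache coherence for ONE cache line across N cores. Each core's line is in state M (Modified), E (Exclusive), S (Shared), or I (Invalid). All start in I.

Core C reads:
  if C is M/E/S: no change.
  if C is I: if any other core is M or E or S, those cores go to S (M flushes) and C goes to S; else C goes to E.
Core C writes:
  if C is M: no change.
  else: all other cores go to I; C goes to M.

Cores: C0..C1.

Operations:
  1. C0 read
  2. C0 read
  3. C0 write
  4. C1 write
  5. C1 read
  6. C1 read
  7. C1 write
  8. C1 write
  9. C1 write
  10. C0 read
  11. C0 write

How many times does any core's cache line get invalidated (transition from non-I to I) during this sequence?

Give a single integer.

Op 1: C0 read [C0 read from I: no other sharers -> C0=E (exclusive)] -> [E,I] (invalidations this op: 0; running total: 0)
Op 2: C0 read [C0 read: already in E, no change] -> [E,I] (invalidations this op: 0; running total: 0)
Op 3: C0 write [C0 write: invalidate none -> C0=M] -> [M,I] (invalidations this op: 0; running total: 0)
Op 4: C1 write [C1 write: invalidate ['C0=M'] -> C1=M] -> [I,M] (invalidations this op: 1; running total: 1)
Op 5: C1 read [C1 read: already in M, no change] -> [I,M] (invalidations this op: 0; running total: 1)
Op 6: C1 read [C1 read: already in M, no change] -> [I,M] (invalidations this op: 0; running total: 1)
Op 7: C1 write [C1 write: already M (modified), no change] -> [I,M] (invalidations this op: 0; running total: 1)
Op 8: C1 write [C1 write: already M (modified), no change] -> [I,M] (invalidations this op: 0; running total: 1)
Op 9: C1 write [C1 write: already M (modified), no change] -> [I,M] (invalidations this op: 0; running total: 1)
Op 10: C0 read [C0 read from I: others=['C1=M'] -> C0=S, others downsized to S] -> [S,S] (invalidations this op: 0; running total: 1)
Op 11: C0 write [C0 write: invalidate ['C1=S'] -> C0=M] -> [M,I] (invalidations this op: 1; running total: 2)

Answer: 2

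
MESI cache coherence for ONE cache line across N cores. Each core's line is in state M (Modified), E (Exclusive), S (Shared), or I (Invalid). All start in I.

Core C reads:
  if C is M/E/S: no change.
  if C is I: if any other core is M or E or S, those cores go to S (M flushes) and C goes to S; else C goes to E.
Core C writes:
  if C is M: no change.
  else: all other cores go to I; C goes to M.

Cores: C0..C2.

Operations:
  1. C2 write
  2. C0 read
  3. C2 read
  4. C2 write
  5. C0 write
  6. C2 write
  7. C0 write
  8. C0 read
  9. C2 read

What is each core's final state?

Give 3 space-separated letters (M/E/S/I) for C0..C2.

Answer: S I S

Derivation:
Op 1: C2 write [C2 write: invalidate none -> C2=M] -> [I,I,M]
Op 2: C0 read [C0 read from I: others=['C2=M'] -> C0=S, others downsized to S] -> [S,I,S]
Op 3: C2 read [C2 read: already in S, no change] -> [S,I,S]
Op 4: C2 write [C2 write: invalidate ['C0=S'] -> C2=M] -> [I,I,M]
Op 5: C0 write [C0 write: invalidate ['C2=M'] -> C0=M] -> [M,I,I]
Op 6: C2 write [C2 write: invalidate ['C0=M'] -> C2=M] -> [I,I,M]
Op 7: C0 write [C0 write: invalidate ['C2=M'] -> C0=M] -> [M,I,I]
Op 8: C0 read [C0 read: already in M, no change] -> [M,I,I]
Op 9: C2 read [C2 read from I: others=['C0=M'] -> C2=S, others downsized to S] -> [S,I,S]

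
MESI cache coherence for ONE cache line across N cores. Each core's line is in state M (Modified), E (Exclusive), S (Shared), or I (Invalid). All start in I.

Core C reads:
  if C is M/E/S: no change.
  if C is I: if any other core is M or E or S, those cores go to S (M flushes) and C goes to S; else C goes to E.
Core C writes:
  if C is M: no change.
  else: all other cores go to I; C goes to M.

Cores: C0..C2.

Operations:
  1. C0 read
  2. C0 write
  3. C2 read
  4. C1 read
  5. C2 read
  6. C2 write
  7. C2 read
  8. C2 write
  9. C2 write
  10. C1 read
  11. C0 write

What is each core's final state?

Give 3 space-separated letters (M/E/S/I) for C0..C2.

Op 1: C0 read [C0 read from I: no other sharers -> C0=E (exclusive)] -> [E,I,I]
Op 2: C0 write [C0 write: invalidate none -> C0=M] -> [M,I,I]
Op 3: C2 read [C2 read from I: others=['C0=M'] -> C2=S, others downsized to S] -> [S,I,S]
Op 4: C1 read [C1 read from I: others=['C0=S', 'C2=S'] -> C1=S, others downsized to S] -> [S,S,S]
Op 5: C2 read [C2 read: already in S, no change] -> [S,S,S]
Op 6: C2 write [C2 write: invalidate ['C0=S', 'C1=S'] -> C2=M] -> [I,I,M]
Op 7: C2 read [C2 read: already in M, no change] -> [I,I,M]
Op 8: C2 write [C2 write: already M (modified), no change] -> [I,I,M]
Op 9: C2 write [C2 write: already M (modified), no change] -> [I,I,M]
Op 10: C1 read [C1 read from I: others=['C2=M'] -> C1=S, others downsized to S] -> [I,S,S]
Op 11: C0 write [C0 write: invalidate ['C1=S', 'C2=S'] -> C0=M] -> [M,I,I]

Answer: M I I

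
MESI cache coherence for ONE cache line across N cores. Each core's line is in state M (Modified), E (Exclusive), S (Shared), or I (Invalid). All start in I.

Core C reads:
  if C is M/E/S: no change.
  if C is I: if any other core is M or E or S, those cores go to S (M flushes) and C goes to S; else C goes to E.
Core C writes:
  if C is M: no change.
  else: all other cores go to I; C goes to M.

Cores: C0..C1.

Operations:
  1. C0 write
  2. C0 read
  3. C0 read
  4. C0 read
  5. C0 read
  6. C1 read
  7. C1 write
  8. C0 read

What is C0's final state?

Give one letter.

Op 1: C0 write [C0 write: invalidate none -> C0=M] -> [M,I]
Op 2: C0 read [C0 read: already in M, no change] -> [M,I]
Op 3: C0 read [C0 read: already in M, no change] -> [M,I]
Op 4: C0 read [C0 read: already in M, no change] -> [M,I]
Op 5: C0 read [C0 read: already in M, no change] -> [M,I]
Op 6: C1 read [C1 read from I: others=['C0=M'] -> C1=S, others downsized to S] -> [S,S]
Op 7: C1 write [C1 write: invalidate ['C0=S'] -> C1=M] -> [I,M]
Op 8: C0 read [C0 read from I: others=['C1=M'] -> C0=S, others downsized to S] -> [S,S]

Answer: S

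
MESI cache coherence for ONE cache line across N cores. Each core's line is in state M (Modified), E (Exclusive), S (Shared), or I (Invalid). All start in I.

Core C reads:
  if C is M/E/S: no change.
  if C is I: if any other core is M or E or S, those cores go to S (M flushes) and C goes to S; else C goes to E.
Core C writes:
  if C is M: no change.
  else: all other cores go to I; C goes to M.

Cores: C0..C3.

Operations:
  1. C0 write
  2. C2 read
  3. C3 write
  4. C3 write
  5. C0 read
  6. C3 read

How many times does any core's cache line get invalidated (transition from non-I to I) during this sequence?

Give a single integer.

Op 1: C0 write [C0 write: invalidate none -> C0=M] -> [M,I,I,I] (invalidations this op: 0; running total: 0)
Op 2: C2 read [C2 read from I: others=['C0=M'] -> C2=S, others downsized to S] -> [S,I,S,I] (invalidations this op: 0; running total: 0)
Op 3: C3 write [C3 write: invalidate ['C0=S', 'C2=S'] -> C3=M] -> [I,I,I,M] (invalidations this op: 2; running total: 2)
Op 4: C3 write [C3 write: already M (modified), no change] -> [I,I,I,M] (invalidations this op: 0; running total: 2)
Op 5: C0 read [C0 read from I: others=['C3=M'] -> C0=S, others downsized to S] -> [S,I,I,S] (invalidations this op: 0; running total: 2)
Op 6: C3 read [C3 read: already in S, no change] -> [S,I,I,S] (invalidations this op: 0; running total: 2)

Answer: 2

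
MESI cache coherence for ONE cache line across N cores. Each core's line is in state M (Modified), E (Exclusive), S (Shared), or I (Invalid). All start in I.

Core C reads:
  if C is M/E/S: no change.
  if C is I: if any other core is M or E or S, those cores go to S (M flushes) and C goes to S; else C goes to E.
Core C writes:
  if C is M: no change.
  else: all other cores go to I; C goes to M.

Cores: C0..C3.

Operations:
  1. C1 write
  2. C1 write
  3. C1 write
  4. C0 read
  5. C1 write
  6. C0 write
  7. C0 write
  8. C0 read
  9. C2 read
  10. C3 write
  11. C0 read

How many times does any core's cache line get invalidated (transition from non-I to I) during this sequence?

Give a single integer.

Answer: 4

Derivation:
Op 1: C1 write [C1 write: invalidate none -> C1=M] -> [I,M,I,I] (invalidations this op: 0; running total: 0)
Op 2: C1 write [C1 write: already M (modified), no change] -> [I,M,I,I] (invalidations this op: 0; running total: 0)
Op 3: C1 write [C1 write: already M (modified), no change] -> [I,M,I,I] (invalidations this op: 0; running total: 0)
Op 4: C0 read [C0 read from I: others=['C1=M'] -> C0=S, others downsized to S] -> [S,S,I,I] (invalidations this op: 0; running total: 0)
Op 5: C1 write [C1 write: invalidate ['C0=S'] -> C1=M] -> [I,M,I,I] (invalidations this op: 1; running total: 1)
Op 6: C0 write [C0 write: invalidate ['C1=M'] -> C0=M] -> [M,I,I,I] (invalidations this op: 1; running total: 2)
Op 7: C0 write [C0 write: already M (modified), no change] -> [M,I,I,I] (invalidations this op: 0; running total: 2)
Op 8: C0 read [C0 read: already in M, no change] -> [M,I,I,I] (invalidations this op: 0; running total: 2)
Op 9: C2 read [C2 read from I: others=['C0=M'] -> C2=S, others downsized to S] -> [S,I,S,I] (invalidations this op: 0; running total: 2)
Op 10: C3 write [C3 write: invalidate ['C0=S', 'C2=S'] -> C3=M] -> [I,I,I,M] (invalidations this op: 2; running total: 4)
Op 11: C0 read [C0 read from I: others=['C3=M'] -> C0=S, others downsized to S] -> [S,I,I,S] (invalidations this op: 0; running total: 4)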